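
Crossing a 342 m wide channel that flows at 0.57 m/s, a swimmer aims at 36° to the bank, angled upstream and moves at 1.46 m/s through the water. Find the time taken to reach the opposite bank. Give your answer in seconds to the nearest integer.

The component of the swimmer's velocity perpendicular to the bank is 1.46 × sin 36° = 0.858 m/s.
The flow acts along the bank and has no component across it.
Time = 342 / 0.858 = 398.524 s.

399 s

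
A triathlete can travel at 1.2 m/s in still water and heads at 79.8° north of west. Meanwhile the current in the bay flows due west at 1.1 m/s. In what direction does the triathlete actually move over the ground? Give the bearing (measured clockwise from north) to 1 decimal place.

312.0°

Taking east as x and north as y: velocity relative to the water = (-0.213, 1.181) m/s; the water relative to ground = (-1.100, 0.000) m/s.
Velocity relative to ground = (-0.213, 1.181) + (-1.100, 0.000) = (-1.313, 1.181) m/s.
Bearing = atan2(-1.31, 1.18) = 311.98° clockwise from north.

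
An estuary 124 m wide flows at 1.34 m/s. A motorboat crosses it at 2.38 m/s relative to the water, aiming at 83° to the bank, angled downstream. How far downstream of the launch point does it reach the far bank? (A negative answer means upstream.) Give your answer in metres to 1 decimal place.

85.6 m

Perpendicular speed = 2.362 m/s; crossing time = 124 / 2.362 = 52.492 s.
Net downstream speed = 1.630 m/s.
Drift = 1.630 × 52.492 = 85.565 m (downstream).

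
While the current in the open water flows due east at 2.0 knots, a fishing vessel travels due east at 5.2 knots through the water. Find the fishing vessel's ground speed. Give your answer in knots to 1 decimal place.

Taking east as x and north as y: velocity relative to the water = (5.200, 0.000) knots; the water relative to ground = (2.000, 0.000) knots.
Velocity relative to ground = (5.200, 0.000) + (2.000, 0.000) = (7.200, 0.000) knots.
Speed = |(7.200, 0.000)| = 7.200 knots.

7.2 knots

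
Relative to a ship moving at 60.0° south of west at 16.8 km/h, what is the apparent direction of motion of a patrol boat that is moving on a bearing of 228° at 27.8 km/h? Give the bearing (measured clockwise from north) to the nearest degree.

252°

Taking east as x and north as y: patrol boat velocity = (-20.659, -18.602) km/h; ship velocity = (-8.400, -14.549) km/h.
Velocity of patrol boat relative to ship = (-20.659, -18.602) − (-8.400, -14.549) = (-12.259, -4.053) km/h.
Bearing = atan2(-12.26, -4.05) = 251.71° clockwise from north.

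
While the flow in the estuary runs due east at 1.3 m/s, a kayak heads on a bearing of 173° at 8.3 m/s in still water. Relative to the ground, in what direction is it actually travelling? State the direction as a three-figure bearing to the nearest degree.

Taking east as x and north as y: velocity relative to the water = (1.012, -8.238) m/s; the water relative to ground = (1.300, 0.000) m/s.
Velocity relative to ground = (1.012, -8.238) + (1.300, 0.000) = (2.312, -8.238) m/s.
Bearing = atan2(2.31, -8.24) = 164.33° clockwise from north.

164°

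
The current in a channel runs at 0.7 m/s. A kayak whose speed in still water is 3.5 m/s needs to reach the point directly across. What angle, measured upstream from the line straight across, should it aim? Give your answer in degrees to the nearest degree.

To cancel the current, the upstream component of the kayak's velocity must equal the flow: 3.5 sin θ = 0.7.
sin θ = 0.7 / 3.5 = 0.2000.
θ = arcsin(0.2000) = 11.537°.

12°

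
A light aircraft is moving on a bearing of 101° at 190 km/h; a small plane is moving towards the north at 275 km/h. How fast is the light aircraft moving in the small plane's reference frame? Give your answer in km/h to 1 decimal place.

Taking east as x and north as y: light aircraft velocity = (186.509, -36.254) km/h; small plane velocity = (0.000, 275.000) km/h.
Velocity of light aircraft relative to small plane = (186.509, -36.254) − (0.000, 275.000) = (186.509, -311.254) km/h.
Magnitude = |(186.509, -311.254)| = 362.856 km/h.

362.9 km/h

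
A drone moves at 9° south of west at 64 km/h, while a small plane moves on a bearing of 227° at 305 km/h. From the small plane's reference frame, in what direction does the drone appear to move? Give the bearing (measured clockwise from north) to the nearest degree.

039°

Taking east as x and north as y: drone velocity = (-63.212, -10.012) km/h; small plane velocity = (-223.063, -208.009) km/h.
Velocity of drone relative to small plane = (-63.212, -10.012) − (-223.063, -208.009) = (159.851, 197.998) km/h.
Bearing = atan2(159.85, 198.00) = 38.92° clockwise from north.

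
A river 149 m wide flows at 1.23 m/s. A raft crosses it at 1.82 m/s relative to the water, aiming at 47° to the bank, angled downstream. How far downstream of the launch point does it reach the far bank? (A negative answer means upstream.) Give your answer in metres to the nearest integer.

Perpendicular speed = 1.331 m/s; crossing time = 149 / 1.331 = 111.941 s.
Net downstream speed = 2.471 m/s.
Drift = 2.471 × 111.941 = 276.632 m (downstream).

277 m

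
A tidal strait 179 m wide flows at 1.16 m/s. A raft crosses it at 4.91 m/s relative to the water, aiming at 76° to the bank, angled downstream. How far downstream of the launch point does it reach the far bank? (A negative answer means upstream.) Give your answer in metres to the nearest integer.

88 m

Perpendicular speed = 4.764 m/s; crossing time = 179 / 4.764 = 37.572 s.
Net downstream speed = 2.348 m/s.
Drift = 2.348 × 37.572 = 88.214 m (downstream).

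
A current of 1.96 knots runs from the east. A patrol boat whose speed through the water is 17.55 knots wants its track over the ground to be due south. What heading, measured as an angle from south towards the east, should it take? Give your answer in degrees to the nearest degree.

The current pushes perpendicular to the desired track; the heading must have a component into the current equal to 1.96 knots: 17.55 sin θ = 1.96.
sin θ = 0.1117, so θ = 6.412°.

6°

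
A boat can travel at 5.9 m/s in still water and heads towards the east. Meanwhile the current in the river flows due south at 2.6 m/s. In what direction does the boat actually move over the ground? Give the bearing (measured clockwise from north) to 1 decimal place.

113.8°

Taking east as x and north as y: velocity relative to the water = (5.900, 0.000) m/s; the water relative to ground = (0.000, -2.600) m/s.
Velocity relative to ground = (5.900, 0.000) + (0.000, -2.600) = (5.900, -2.600) m/s.
Bearing = atan2(5.90, -2.60) = 113.78° clockwise from north.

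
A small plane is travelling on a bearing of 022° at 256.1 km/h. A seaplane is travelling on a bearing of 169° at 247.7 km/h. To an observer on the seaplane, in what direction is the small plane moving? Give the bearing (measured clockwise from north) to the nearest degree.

006°

Taking east as x and north as y: small plane velocity = (95.937, 237.452) km/h; seaplane velocity = (47.263, -243.149) km/h.
Velocity of small plane relative to seaplane = (95.937, 237.452) − (47.263, -243.149) = (48.673, 480.601) km/h.
Bearing = atan2(48.67, 480.60) = 5.78° clockwise from north.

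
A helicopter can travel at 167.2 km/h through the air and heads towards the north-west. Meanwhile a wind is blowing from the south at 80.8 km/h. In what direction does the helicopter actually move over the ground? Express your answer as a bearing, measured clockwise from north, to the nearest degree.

329°

Taking east as x and north as y: velocity relative to the air = (-118.228, 118.228) km/h; the air relative to ground = (0.000, 80.800) km/h.
Velocity relative to ground = (-118.228, 118.228) + (0.000, 80.800) = (-118.228, 199.028) km/h.
Bearing = atan2(-118.23, 199.03) = 329.29° clockwise from north.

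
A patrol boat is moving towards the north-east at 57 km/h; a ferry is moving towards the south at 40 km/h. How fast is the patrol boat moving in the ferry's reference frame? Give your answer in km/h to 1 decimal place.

89.9 km/h

Taking east as x and north as y: patrol boat velocity = (40.305, 40.305) km/h; ferry velocity = (0.000, -40.000) km/h.
Velocity of patrol boat relative to ferry = (40.305, 40.305) − (0.000, -40.000) = (40.305, 80.305) km/h.
Magnitude = |(40.305, 80.305)| = 89.852 km/h.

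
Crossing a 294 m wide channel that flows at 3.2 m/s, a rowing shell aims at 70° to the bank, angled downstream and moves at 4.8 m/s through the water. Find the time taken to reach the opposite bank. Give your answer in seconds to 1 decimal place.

65.2 s

The component of the rowing shell's velocity perpendicular to the bank is 4.8 × sin 70° = 4.511 m/s.
Only the cross-stream component determines the crossing time; the current contributes nothing perpendicular to the bank.
Time = 294 / 4.511 = 65.181 s.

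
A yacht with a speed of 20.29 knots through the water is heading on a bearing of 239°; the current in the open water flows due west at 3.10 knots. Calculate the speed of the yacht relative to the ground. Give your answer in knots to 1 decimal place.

23.0 knots

Taking east as x and north as y: velocity relative to the water = (-17.392, -10.450) knots; the water relative to ground = (-3.100, 0.000) knots.
Velocity relative to ground = (-17.392, -10.450) + (-3.100, 0.000) = (-20.492, -10.450) knots.
Speed = |(-20.492, -10.450)| = 23.003 knots.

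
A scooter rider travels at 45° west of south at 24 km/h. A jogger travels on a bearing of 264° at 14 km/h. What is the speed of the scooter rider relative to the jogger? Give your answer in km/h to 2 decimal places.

Taking east as x and north as y: scooter rider velocity = (-16.971, -16.971) km/h; jogger velocity = (-13.923, -1.463) km/h.
Velocity of scooter rider relative to jogger = (-16.971, -16.971) − (-13.923, -1.463) = (-3.047, -15.507) km/h.
Magnitude = |(-3.047, -15.507)| = 15.804 km/h.

15.80 km/h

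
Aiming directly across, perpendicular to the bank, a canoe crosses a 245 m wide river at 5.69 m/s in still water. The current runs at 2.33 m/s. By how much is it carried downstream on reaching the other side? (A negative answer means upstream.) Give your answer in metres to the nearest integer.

Perpendicular speed = 5.690 m/s; crossing time = 245 / 5.690 = 43.058 s.
Net downstream speed = 2.330 m/s.
Drift = 2.330 × 43.058 = 100.325 m (downstream).

100 m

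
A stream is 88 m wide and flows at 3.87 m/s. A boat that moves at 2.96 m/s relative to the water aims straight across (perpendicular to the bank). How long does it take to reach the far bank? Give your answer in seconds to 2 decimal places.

The component of the boat's velocity perpendicular to the bank is 2.96 m/s.
Only the cross-stream component determines the crossing time; the current contributes nothing perpendicular to the bank.
Time = 88 / 2.960 = 29.730 s.

29.73 s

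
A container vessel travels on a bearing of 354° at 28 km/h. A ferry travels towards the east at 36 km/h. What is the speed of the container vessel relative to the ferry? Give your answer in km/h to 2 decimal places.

47.86 km/h

Taking east as x and north as y: container vessel velocity = (-2.927, 27.847) km/h; ferry velocity = (36.000, 0.000) km/h.
Velocity of container vessel relative to ferry = (-2.927, 27.847) − (36.000, 0.000) = (-38.927, 27.847) km/h.
Magnitude = |(-38.927, 27.847)| = 47.862 km/h.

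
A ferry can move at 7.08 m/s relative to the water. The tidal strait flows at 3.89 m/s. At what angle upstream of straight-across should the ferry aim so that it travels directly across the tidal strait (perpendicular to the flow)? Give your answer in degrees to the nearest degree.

To cancel the current, the upstream component of the ferry's velocity must equal the flow: 7.08 sin θ = 3.89.
sin θ = 3.89 / 7.08 = 0.5494.
θ = arcsin(0.5494) = 33.328°.

33°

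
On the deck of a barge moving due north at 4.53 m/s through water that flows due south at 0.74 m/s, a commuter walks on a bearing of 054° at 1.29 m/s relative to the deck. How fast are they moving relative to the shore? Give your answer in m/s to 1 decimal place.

In east/north components (m/s): commuter relative to barge = (1.044, 0.758); barge relative to water = (0.000, 4.530); water relative to ground = (0.000, -0.740).
Sum = (1.044, 4.548) m/s.
Speed = |(1.044, 4.548)| = 4.666 m/s.

4.7 m/s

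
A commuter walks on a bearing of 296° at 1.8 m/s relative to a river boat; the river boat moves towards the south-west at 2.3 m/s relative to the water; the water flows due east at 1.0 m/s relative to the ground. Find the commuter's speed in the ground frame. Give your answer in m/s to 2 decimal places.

2.40 m/s

In east/north components (m/s): commuter relative to river boat = (-1.618, 0.789); river boat relative to water = (-1.626, -1.626); water relative to ground = (1.000, 0.000).
Sum = (-2.244, -0.837) m/s.
Speed = |(-2.244, -0.837)| = 2.395 m/s.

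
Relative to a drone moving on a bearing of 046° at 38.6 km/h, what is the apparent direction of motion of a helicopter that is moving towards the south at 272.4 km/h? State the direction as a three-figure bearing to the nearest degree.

185°

Taking east as x and north as y: helicopter velocity = (0.000, -272.400) km/h; drone velocity = (27.767, 26.814) km/h.
Velocity of helicopter relative to drone = (0.000, -272.400) − (27.767, 26.814) = (-27.767, -299.214) km/h.
Bearing = atan2(-27.77, -299.21) = 185.30° clockwise from north.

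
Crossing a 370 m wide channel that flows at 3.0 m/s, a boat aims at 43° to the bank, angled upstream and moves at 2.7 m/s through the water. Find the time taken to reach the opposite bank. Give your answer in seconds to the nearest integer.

201 s

The component of the boat's velocity perpendicular to the bank is 2.7 × sin 43° = 1.841 m/s.
Only the cross-stream component determines the crossing time; the current contributes nothing perpendicular to the bank.
Time = 370 / 1.841 = 200.935 s.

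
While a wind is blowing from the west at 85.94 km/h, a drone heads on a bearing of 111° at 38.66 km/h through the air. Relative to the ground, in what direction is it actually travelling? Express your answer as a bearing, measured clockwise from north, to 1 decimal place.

096.5°

Taking east as x and north as y: velocity relative to the air = (36.092, -13.855) km/h; the air relative to ground = (85.940, 0.000) km/h.
Velocity relative to ground = (36.092, -13.855) + (85.940, 0.000) = (122.032, -13.855) km/h.
Bearing = atan2(122.03, -13.85) = 96.48° clockwise from north.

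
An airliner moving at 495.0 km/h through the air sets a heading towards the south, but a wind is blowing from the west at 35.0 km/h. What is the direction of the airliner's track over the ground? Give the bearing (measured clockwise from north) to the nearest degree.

Taking east as x and north as y: velocity relative to the air = (0.000, -495.000) km/h; the air relative to ground = (35.000, 0.000) km/h.
Velocity relative to ground = (0.000, -495.000) + (35.000, 0.000) = (35.000, -495.000) km/h.
Bearing = atan2(35.00, -495.00) = 175.96° clockwise from north.

176°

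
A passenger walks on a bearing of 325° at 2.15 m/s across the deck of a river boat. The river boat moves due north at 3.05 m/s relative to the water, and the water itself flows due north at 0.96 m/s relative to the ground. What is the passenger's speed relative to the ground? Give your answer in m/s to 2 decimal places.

5.90 m/s

In east/north components (m/s): passenger relative to river boat = (-1.233, 1.761); river boat relative to water = (0.000, 3.050); water relative to ground = (0.000, 0.960).
Sum = (-1.233, 5.771) m/s.
Speed = |(-1.233, 5.771)| = 5.901 m/s.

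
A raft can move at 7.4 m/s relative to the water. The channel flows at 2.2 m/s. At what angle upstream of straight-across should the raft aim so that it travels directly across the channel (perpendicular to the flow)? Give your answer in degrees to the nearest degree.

To cancel the current, the upstream component of the raft's velocity must equal the flow: 7.4 sin θ = 2.2.
sin θ = 2.2 / 7.4 = 0.2973.
θ = arcsin(0.2973) = 17.295°.

17°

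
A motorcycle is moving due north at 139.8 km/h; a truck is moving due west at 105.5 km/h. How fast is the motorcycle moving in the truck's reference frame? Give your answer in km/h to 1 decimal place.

Taking east as x and north as y: motorcycle velocity = (0.000, 139.800) km/h; truck velocity = (-105.500, 0.000) km/h.
Velocity of motorcycle relative to truck = (0.000, 139.800) − (-105.500, 0.000) = (105.500, 139.800) km/h.
Magnitude = |(105.500, 139.800)| = 175.141 km/h.

175.1 km/h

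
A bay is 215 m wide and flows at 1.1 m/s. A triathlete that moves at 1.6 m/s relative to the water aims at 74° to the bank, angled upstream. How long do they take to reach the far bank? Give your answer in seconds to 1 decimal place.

139.8 s

The component of the triathlete's velocity perpendicular to the bank is 1.6 × sin 74° = 1.538 m/s.
The flow acts along the bank and has no component across it.
Time = 215 / 1.538 = 139.790 s.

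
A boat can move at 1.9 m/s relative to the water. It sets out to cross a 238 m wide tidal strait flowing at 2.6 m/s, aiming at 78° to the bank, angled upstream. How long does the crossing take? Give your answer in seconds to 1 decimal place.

The component of the boat's velocity perpendicular to the bank is 1.9 × sin 78° = 1.858 m/s.
The flow acts along the bank and has no component across it.
Time = 238 / 1.858 = 128.062 s.

128.1 s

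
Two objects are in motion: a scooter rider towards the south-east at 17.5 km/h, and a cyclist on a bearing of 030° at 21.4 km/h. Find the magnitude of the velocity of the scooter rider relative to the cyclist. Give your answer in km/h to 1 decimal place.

Taking east as x and north as y: scooter rider velocity = (12.374, -12.374) km/h; cyclist velocity = (10.700, 18.533) km/h.
Velocity of scooter rider relative to cyclist = (12.374, -12.374) − (10.700, 18.533) = (1.674, -30.907) km/h.
Magnitude = |(1.674, -30.907)| = 30.953 km/h.

31.0 km/h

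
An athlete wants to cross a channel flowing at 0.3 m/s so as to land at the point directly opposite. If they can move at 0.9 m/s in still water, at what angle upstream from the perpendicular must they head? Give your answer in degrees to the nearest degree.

To cancel the current, the upstream component of the athlete's velocity must equal the flow: 0.9 sin θ = 0.3.
sin θ = 0.3 / 0.9 = 0.3333.
θ = arcsin(0.3333) = 19.471°.

19°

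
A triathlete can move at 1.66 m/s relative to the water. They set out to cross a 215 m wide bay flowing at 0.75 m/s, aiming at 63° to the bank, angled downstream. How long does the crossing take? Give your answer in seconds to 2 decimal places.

The component of the triathlete's velocity perpendicular to the bank is 1.66 × sin 63° = 1.479 m/s.
The current is parallel to the bank, so it does not affect the crossing time.
Time = 215 / 1.479 = 145.362 s.

145.36 s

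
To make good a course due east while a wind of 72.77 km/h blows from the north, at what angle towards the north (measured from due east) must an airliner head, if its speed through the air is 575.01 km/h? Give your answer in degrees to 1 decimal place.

7.3°

The wind pushes perpendicular to the desired track; the heading must have a component into the wind equal to 72.77 km/h: 575.01 sin θ = 72.77.
sin θ = 0.1266, so θ = 7.271°.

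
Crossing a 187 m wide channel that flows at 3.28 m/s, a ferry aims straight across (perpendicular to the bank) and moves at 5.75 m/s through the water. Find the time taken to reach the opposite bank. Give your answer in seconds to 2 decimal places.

32.52 s

The component of the ferry's velocity perpendicular to the bank is 5.75 m/s.
Only the cross-stream component determines the crossing time; the current contributes nothing perpendicular to the bank.
Time = 187 / 5.750 = 32.522 s.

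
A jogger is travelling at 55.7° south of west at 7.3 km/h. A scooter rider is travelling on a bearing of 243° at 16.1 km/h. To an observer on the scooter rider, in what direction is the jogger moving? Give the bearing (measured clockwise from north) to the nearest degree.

Taking east as x and north as y: jogger velocity = (-4.114, -6.031) km/h; scooter rider velocity = (-14.345, -7.309) km/h.
Velocity of jogger relative to scooter rider = (-4.114, -6.031) − (-14.345, -7.309) = (10.231, 1.279) km/h.
Bearing = atan2(10.23, 1.28) = 82.88° clockwise from north.

083°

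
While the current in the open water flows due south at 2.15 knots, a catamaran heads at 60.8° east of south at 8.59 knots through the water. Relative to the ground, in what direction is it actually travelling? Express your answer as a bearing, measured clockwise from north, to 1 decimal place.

130.2°

Taking east as x and north as y: velocity relative to the water = (7.498, -4.191) knots; the water relative to ground = (0.000, -2.150) knots.
Velocity relative to ground = (7.498, -4.191) + (0.000, -2.150) = (7.498, -6.341) knots.
Bearing = atan2(7.50, -6.34) = 130.22° clockwise from north.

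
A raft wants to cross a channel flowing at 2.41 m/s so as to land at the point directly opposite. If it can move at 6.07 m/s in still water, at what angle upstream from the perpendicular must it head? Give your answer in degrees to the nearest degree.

23°

To cancel the current, the upstream component of the raft's velocity must equal the flow: 6.07 sin θ = 2.41.
sin θ = 2.41 / 6.07 = 0.3970.
θ = arcsin(0.3970) = 23.393°.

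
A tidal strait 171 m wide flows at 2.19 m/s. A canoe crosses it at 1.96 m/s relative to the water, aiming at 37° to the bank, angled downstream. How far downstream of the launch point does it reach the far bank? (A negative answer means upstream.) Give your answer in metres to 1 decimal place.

544.4 m

Perpendicular speed = 1.180 m/s; crossing time = 171 / 1.180 = 144.970 s.
Net downstream speed = 3.755 m/s.
Drift = 3.755 × 144.970 = 544.408 m (downstream).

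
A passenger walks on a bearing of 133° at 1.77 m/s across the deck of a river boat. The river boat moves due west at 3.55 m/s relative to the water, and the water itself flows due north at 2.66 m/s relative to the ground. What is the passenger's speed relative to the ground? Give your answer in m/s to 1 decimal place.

In east/north components (m/s): passenger relative to river boat = (1.294, -1.207); river boat relative to water = (-3.550, 0.000); water relative to ground = (0.000, 2.660).
Sum = (-2.256, 1.453) m/s.
Speed = |(-2.256, 1.453)| = 2.683 m/s.

2.7 m/s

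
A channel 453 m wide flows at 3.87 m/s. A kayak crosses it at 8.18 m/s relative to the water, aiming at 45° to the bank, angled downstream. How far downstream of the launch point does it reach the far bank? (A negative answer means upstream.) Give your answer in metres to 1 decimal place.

756.1 m

Perpendicular speed = 5.784 m/s; crossing time = 453 / 5.784 = 78.318 s.
Net downstream speed = 9.654 m/s.
Drift = 9.654 × 78.318 = 756.089 m (downstream).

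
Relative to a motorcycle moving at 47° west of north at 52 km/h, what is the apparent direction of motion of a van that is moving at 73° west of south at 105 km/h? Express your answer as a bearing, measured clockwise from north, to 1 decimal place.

Taking east as x and north as y: van velocity = (-100.412, -30.699) km/h; motorcycle velocity = (-38.030, 35.464) km/h.
Velocity of van relative to motorcycle = (-100.412, -30.699) − (-38.030, 35.464) = (-62.382, -66.163) km/h.
Bearing = atan2(-62.38, -66.16) = 223.32° clockwise from north.

223.3°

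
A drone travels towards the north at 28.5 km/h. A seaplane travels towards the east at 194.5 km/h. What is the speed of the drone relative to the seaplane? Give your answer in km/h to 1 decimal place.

196.6 km/h

Taking east as x and north as y: drone velocity = (0.000, 28.500) km/h; seaplane velocity = (194.500, 0.000) km/h.
Velocity of drone relative to seaplane = (0.000, 28.500) − (194.500, 0.000) = (-194.500, 28.500) km/h.
Magnitude = |(-194.500, 28.500)| = 196.577 km/h.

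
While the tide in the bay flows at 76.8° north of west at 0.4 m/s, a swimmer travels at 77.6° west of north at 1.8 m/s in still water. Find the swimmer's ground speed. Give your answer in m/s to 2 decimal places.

2.01 m/s

Taking east as x and north as y: velocity relative to the water = (-1.758, 0.387) m/s; the water relative to ground = (-0.091, 0.389) m/s.
Velocity relative to ground = (-1.758, 0.387) + (-0.091, 0.389) = (-1.849, 0.776) m/s.
Speed = |(-1.849, 0.776)| = 2.006 m/s.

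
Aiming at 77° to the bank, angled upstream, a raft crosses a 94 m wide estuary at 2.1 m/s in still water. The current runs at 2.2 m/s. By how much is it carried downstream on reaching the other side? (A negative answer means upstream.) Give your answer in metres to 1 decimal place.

79.4 m

Perpendicular speed = 2.046 m/s; crossing time = 94 / 2.046 = 45.939 s.
Net downstream speed = 1.728 m/s.
Drift = 1.728 × 45.939 = 79.365 m (downstream).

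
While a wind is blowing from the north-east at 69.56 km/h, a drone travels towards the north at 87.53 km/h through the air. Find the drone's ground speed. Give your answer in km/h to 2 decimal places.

62.37 km/h

Taking east as x and north as y: velocity relative to the air = (0.000, 87.530) km/h; the air relative to ground = (-49.186, -49.186) km/h.
Velocity relative to ground = (0.000, 87.530) + (-49.186, -49.186) = (-49.186, 38.344) km/h.
Speed = |(-49.186, 38.344)| = 62.366 km/h.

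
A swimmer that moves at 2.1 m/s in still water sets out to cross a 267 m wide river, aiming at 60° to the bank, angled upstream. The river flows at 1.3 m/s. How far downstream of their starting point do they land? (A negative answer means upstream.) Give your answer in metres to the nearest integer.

37 m

Perpendicular speed = 1.819 m/s; crossing time = 267 / 1.819 = 146.812 s.
Net downstream speed = 0.250 m/s.
Drift = 0.250 × 146.812 = 36.703 m (downstream).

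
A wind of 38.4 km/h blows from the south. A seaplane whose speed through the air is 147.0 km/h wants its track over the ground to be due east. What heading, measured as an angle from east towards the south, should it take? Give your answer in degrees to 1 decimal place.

The wind pushes perpendicular to the desired track; the heading must have a component into the wind equal to 38.4 km/h: 147.0 sin θ = 38.4.
sin θ = 0.2612, so θ = 15.143°.

15.1°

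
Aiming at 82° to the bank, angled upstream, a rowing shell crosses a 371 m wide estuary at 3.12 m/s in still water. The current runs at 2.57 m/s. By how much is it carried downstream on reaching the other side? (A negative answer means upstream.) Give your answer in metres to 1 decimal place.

256.5 m

Perpendicular speed = 3.090 m/s; crossing time = 371 / 3.090 = 120.079 s.
Net downstream speed = 2.136 m/s.
Drift = 2.136 × 120.079 = 256.462 m (downstream).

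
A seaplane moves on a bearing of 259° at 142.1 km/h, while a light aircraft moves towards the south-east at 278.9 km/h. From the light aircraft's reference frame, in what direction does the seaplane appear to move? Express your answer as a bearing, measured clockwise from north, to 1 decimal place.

Taking east as x and north as y: seaplane velocity = (-139.489, -27.114) km/h; light aircraft velocity = (197.212, -197.212) km/h.
Velocity of seaplane relative to light aircraft = (-139.489, -27.114) − (197.212, -197.212) = (-336.701, 170.098) km/h.
Bearing = atan2(-336.70, 170.10) = 296.80° clockwise from north.

296.8°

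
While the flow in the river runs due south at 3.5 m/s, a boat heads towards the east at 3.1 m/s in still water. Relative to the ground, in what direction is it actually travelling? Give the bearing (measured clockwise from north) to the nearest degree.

138°

Taking east as x and north as y: velocity relative to the water = (3.100, 0.000) m/s; the water relative to ground = (0.000, -3.500) m/s.
Velocity relative to ground = (3.100, 0.000) + (0.000, -3.500) = (3.100, -3.500) m/s.
Bearing = atan2(3.10, -3.50) = 138.47° clockwise from north.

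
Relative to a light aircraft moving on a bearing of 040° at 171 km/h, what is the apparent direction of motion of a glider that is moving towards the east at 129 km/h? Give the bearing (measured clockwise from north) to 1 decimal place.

171.7°

Taking east as x and north as y: glider velocity = (129.000, 0.000) km/h; light aircraft velocity = (109.917, 130.994) km/h.
Velocity of glider relative to light aircraft = (129.000, 0.000) − (109.917, 130.994) = (19.083, -130.994) km/h.
Bearing = atan2(19.08, -130.99) = 171.71° clockwise from north.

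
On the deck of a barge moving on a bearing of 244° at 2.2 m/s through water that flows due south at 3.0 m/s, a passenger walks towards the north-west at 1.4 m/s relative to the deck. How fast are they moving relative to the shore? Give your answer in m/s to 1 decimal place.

4.2 m/s

In east/north components (m/s): passenger relative to barge = (-0.990, 0.990); barge relative to water = (-1.977, -0.964); water relative to ground = (0.000, -3.000).
Sum = (-2.967, -2.974) m/s.
Speed = |(-2.967, -2.974)| = 4.201 m/s.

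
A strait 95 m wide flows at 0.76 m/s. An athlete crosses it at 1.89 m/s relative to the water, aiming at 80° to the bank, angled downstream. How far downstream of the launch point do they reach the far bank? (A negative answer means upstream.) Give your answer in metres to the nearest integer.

56 m

Perpendicular speed = 1.861 m/s; crossing time = 95 / 1.861 = 51.040 s.
Net downstream speed = 1.088 m/s.
Drift = 1.088 × 51.040 = 55.541 m (downstream).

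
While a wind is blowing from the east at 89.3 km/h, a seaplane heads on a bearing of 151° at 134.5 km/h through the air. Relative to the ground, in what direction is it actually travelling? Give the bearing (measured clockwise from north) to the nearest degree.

Taking east as x and north as y: velocity relative to the air = (65.207, -117.636) km/h; the air relative to ground = (-89.300, 0.000) km/h.
Velocity relative to ground = (65.207, -117.636) + (-89.300, 0.000) = (-24.093, -117.636) km/h.
Bearing = atan2(-24.09, -117.64) = 191.57° clockwise from north.

192°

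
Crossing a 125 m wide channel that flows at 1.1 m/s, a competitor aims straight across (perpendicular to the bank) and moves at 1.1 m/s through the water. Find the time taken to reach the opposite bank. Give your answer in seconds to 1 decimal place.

113.6 s

The component of the competitor's velocity perpendicular to the bank is 1.1 m/s.
Only the cross-stream component determines the crossing time; the current contributes nothing perpendicular to the bank.
Time = 125 / 1.100 = 113.636 s.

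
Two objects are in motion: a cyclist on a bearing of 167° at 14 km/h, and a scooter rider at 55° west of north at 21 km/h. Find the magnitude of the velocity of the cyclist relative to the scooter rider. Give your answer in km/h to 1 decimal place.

Taking east as x and north as y: cyclist velocity = (3.149, -13.641) km/h; scooter rider velocity = (-17.202, 12.045) km/h.
Velocity of cyclist relative to scooter rider = (3.149, -13.641) − (-17.202, 12.045) = (20.352, -25.686) km/h.
Magnitude = |(20.352, -25.686)| = 32.771 km/h.

32.8 km/h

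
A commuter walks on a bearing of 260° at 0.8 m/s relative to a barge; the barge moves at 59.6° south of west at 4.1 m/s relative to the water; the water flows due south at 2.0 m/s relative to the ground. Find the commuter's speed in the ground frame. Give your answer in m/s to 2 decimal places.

6.36 m/s

In east/north components (m/s): commuter relative to barge = (-0.788, -0.139); barge relative to water = (-2.075, -3.536); water relative to ground = (0.000, -2.000).
Sum = (-2.863, -5.675) m/s.
Speed = |(-2.863, -5.675)| = 6.356 m/s.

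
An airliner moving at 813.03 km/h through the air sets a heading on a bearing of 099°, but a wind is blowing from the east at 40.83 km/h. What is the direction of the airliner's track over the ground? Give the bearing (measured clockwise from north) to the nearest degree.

099°

Taking east as x and north as y: velocity relative to the air = (803.020, -127.186) km/h; the air relative to ground = (-40.830, 0.000) km/h.
Velocity relative to ground = (803.020, -127.186) + (-40.830, 0.000) = (762.190, -127.186) km/h.
Bearing = atan2(762.19, -127.19) = 99.47° clockwise from north.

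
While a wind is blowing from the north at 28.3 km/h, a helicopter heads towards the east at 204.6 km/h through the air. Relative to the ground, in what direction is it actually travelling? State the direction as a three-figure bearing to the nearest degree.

098°

Taking east as x and north as y: velocity relative to the air = (204.600, 0.000) km/h; the air relative to ground = (0.000, -28.300) km/h.
Velocity relative to ground = (204.600, 0.000) + (0.000, -28.300) = (204.600, -28.300) km/h.
Bearing = atan2(204.60, -28.30) = 97.88° clockwise from north.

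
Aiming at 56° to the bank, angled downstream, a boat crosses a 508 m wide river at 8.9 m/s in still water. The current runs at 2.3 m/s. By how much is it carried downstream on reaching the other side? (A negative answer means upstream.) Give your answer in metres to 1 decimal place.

Perpendicular speed = 7.378 m/s; crossing time = 508 / 7.378 = 68.849 s.
Net downstream speed = 7.277 m/s.
Drift = 7.277 × 68.849 = 501.004 m (downstream).

501.0 m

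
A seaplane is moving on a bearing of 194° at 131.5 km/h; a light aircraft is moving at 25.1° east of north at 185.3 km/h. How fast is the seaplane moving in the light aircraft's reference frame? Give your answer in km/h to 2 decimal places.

315.36 km/h

Taking east as x and north as y: seaplane velocity = (-31.813, -127.594) km/h; light aircraft velocity = (78.604, 167.802) km/h.
Velocity of seaplane relative to light aircraft = (-31.813, -127.594) − (78.604, 167.802) = (-110.417, -295.396) km/h.
Magnitude = |(-110.417, -295.396)| = 315.358 km/h.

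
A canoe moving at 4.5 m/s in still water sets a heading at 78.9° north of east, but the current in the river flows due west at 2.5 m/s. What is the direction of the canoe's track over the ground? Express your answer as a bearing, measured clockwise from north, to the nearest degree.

340°

Taking east as x and north as y: velocity relative to the water = (0.866, 4.416) m/s; the water relative to ground = (-2.500, 0.000) m/s.
Velocity relative to ground = (0.866, 4.416) + (-2.500, 0.000) = (-1.634, 4.416) m/s.
Bearing = atan2(-1.63, 4.42) = 339.70° clockwise from north.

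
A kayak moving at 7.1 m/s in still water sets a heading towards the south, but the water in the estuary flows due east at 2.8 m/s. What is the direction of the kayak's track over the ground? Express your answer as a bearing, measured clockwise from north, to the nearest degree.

Taking east as x and north as y: velocity relative to the water = (0.000, -7.100) m/s; the water relative to ground = (2.800, 0.000) m/s.
Velocity relative to ground = (0.000, -7.100) + (2.800, 0.000) = (2.800, -7.100) m/s.
Bearing = atan2(2.80, -7.10) = 158.48° clockwise from north.

158°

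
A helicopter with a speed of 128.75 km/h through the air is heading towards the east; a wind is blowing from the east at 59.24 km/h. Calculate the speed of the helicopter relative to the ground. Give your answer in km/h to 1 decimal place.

69.5 km/h

Taking east as x and north as y: velocity relative to the air = (128.750, 0.000) km/h; the air relative to ground = (-59.240, 0.000) km/h.
Velocity relative to ground = (128.750, 0.000) + (-59.240, 0.000) = (69.510, 0.000) km/h.
Speed = |(69.510, 0.000)| = 69.510 km/h.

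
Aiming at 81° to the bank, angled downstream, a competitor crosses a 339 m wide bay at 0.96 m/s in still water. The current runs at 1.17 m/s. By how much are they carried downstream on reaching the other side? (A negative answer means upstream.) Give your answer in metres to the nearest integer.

472 m

Perpendicular speed = 0.948 m/s; crossing time = 339 / 0.948 = 357.527 s.
Net downstream speed = 1.320 m/s.
Drift = 1.320 × 357.527 = 471.999 m (downstream).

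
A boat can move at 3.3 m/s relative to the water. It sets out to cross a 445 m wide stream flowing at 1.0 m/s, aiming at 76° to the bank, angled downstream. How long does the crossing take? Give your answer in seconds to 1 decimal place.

139.0 s

The component of the boat's velocity perpendicular to the bank is 3.3 × sin 76° = 3.202 m/s.
Only the cross-stream component determines the crossing time; the current contributes nothing perpendicular to the bank.
Time = 445 / 3.202 = 138.977 s.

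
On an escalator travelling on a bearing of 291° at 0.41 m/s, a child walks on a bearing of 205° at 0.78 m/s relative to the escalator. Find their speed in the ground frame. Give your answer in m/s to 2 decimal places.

0.91 m/s

Taking east as x and north as y: escalator velocity = (-0.383, 0.147) m/s; child velocity relative to escalator = (-0.330, -0.707) m/s.
Velocity relative to ground = (-0.383, 0.147) + (-0.330, -0.707) = (-0.712, -0.560) m/s.
Speed = |(-0.712, -0.560)| = 0.906 m/s.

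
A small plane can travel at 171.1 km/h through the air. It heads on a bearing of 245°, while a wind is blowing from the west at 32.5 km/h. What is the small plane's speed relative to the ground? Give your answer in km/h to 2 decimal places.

Taking east as x and north as y: velocity relative to the air = (-155.069, -72.310) km/h; the air relative to ground = (32.500, 0.000) km/h.
Velocity relative to ground = (-155.069, -72.310) + (32.500, 0.000) = (-122.569, -72.310) km/h.
Speed = |(-122.569, -72.310)| = 142.309 km/h.

142.31 km/h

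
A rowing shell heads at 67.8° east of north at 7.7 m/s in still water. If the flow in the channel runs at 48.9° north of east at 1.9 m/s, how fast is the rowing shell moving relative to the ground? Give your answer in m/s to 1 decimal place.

Taking east as x and north as y: velocity relative to the water = (7.129, 2.909) m/s; the water relative to ground = (1.249, 1.432) m/s.
Velocity relative to ground = (7.129, 2.909) + (1.249, 1.432) = (8.378, 4.341) m/s.
Speed = |(8.378, 4.341)| = 9.436 m/s.

9.4 m/s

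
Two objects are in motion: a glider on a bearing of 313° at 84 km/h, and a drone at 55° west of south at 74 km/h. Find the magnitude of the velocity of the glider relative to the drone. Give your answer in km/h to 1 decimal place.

Taking east as x and north as y: glider velocity = (-61.434, 57.288) km/h; drone velocity = (-60.617, -42.445) km/h.
Velocity of glider relative to drone = (-61.434, 57.288) − (-60.617, -42.445) = (-0.816, 99.733) km/h.
Magnitude = |(-0.816, 99.733)| = 99.736 km/h.

99.7 km/h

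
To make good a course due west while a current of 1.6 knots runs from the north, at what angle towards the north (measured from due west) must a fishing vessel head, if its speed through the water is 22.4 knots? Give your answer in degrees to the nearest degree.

The current pushes perpendicular to the desired track; the heading must have a component into the current equal to 1.6 knots: 22.4 sin θ = 1.6.
sin θ = 0.0714, so θ = 4.096°.

4°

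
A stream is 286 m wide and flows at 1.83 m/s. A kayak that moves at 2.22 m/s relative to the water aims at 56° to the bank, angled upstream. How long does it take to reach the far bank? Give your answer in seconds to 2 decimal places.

The component of the kayak's velocity perpendicular to the bank is 2.22 × sin 56° = 1.840 m/s.
Only the cross-stream component determines the crossing time; the current contributes nothing perpendicular to the bank.
Time = 286 / 1.840 = 155.396 s.

155.40 s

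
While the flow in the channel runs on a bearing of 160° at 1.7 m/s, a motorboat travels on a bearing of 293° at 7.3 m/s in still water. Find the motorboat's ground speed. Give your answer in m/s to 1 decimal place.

6.3 m/s

Taking east as x and north as y: velocity relative to the water = (-6.720, 2.852) m/s; the water relative to ground = (0.581, -1.597) m/s.
Velocity relative to ground = (-6.720, 2.852) + (0.581, -1.597) = (-6.138, 1.255) m/s.
Speed = |(-6.138, 1.255)| = 6.265 m/s.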